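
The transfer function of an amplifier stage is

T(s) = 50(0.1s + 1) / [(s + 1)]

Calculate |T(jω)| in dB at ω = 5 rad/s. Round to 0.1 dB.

20.8 dB

At ω = 5 rad/s:
zero (1 + j5·0.1) = 1 + j0.5 → |·| ≈ 1.118, ∠ ≈ 26.57°
pole (1 + j5·1) = 1 + j5 → |·| ≈ 5.099, ∠ ≈ 78.69°
|T| = 50 · 1.118 / (5.099) ≈ 10.963
Gain = 20 log₁₀(10.963) ≈ 20.80 dB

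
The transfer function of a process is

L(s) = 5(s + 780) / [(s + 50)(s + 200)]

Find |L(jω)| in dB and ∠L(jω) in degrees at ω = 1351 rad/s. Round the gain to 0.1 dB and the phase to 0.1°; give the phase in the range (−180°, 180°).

-47.5 dB, -109.5°

At s = jω = j1351:
zero (s+780): 780 + j1351 → |·| = √(780²+1351²) = √2433601 ≈ 1560, ∠ = arctan(1351/780) ≈ 60.00°
pole (s+50): 50 + j1351 → |·| = √(50²+1351²) = √1827701 ≈ 1351.9, ∠ = arctan(1351/50) ≈ 87.88°
pole (s+200): 200 + j1351 → |·| = √(200²+1351²) = √1865201 ≈ 1365.7, ∠ = arctan(1351/200) ≈ 81.58°
|L| = 5 · 1560 / 1.8463e+06 ≈ 0.0042247
Gain = 20 log₁₀(0.0042247) ≈ -47.48 dB
∠L = 60.00° − 169.46° = -109.46°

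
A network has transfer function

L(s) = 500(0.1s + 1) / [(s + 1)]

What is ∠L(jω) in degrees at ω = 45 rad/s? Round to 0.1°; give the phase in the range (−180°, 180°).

At ω = 45 rad/s:
zero (1 + j45·0.1) = 1 + j4.5 → |·| ≈ 4.6098, ∠ ≈ 77.47°
pole (1 + j45·1) = 1 + j45 → |·| ≈ 45.011, ∠ ≈ 88.73°
∠L = (77.47°) − (88.73°) = -11.26°

-11.3°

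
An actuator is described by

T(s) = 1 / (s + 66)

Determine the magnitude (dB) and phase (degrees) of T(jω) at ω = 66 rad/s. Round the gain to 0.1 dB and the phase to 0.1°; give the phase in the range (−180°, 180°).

-39.4 dB, -45.0°

Substitute s = j66:
Numerator: 1 = 1 + j0
Denominator: (j66) + 66 = 66 + j66
|N| = √(1² + 0²) ≈ 1, ∠N ≈ 0.00°
|D| = √(66² + 66²) ≈ 93.338, ∠D ≈ 45.00°
|T| = 1 / 93.338 ≈ 0.010714
Gain = 20 log₁₀(0.010714) ≈ -39.40 dB
∠T = 0.00° − 45.00° = -45.00°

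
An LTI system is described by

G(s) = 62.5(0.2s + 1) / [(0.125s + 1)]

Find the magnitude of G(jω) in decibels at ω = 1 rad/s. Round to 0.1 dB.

At ω = 1 rad/s:
zero (1 + j1·0.2) = 1 + j0.2 → |·| ≈ 1.0198, ∠ ≈ 11.31°
pole (1 + j1·0.125) = 1 + j0.125 → |·| ≈ 1.0078, ∠ ≈ 7.13°
|G| = 62.5 · 1.0198 / (1.0078) ≈ 63.244
Gain = 20 log₁₀(63.244) ≈ 36.02 dB

36.0 dB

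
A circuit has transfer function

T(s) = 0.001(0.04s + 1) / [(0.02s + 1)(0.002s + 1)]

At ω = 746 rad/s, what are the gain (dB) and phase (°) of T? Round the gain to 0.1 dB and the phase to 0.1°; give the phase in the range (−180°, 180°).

At ω = 746 rad/s:
zero (1 + j746·0.04) = 1 + j29.84 → |·| ≈ 29.857, ∠ ≈ 88.08°
pole (1 + j746·0.02) = 1 + j14.92 → |·| ≈ 14.953, ∠ ≈ 86.17°
pole (1 + j746·0.002) = 1 + j1.492 → |·| ≈ 1.7961, ∠ ≈ 56.17°
|T| = 0.001 · 29.857 / (14.953 · 1.7961) ≈ 0.0011117
Gain = 20 log₁₀(0.0011117) ≈ -59.08 dB
∠T = (88.08°) − (86.17° + 56.17°) = -54.26°

-59.1 dB, -54.3°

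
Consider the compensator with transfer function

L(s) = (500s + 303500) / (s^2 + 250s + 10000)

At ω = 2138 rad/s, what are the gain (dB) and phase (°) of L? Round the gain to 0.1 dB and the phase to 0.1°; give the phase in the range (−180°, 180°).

-12.3 dB, -99.2°

Substitute s = j2138:
Numerator: 500(j2138) + 303500 = 303500 + j1069000
Denominator: (j2138)^2 + 250(j2138) + 10000 = -4561044 + j534500
|N| = √(303500² + 1069000²) ≈ 1.1112e+06, ∠N ≈ 74.15°
|D| = √(4561044² + 534500²) ≈ 4.5923e+06, ∠D ≈ 173.32°
|L| = 1.1112e+06 / 4.5923e+06 ≈ 0.24197
Gain = 20 log₁₀(0.24197) ≈ -12.32 dB
∠L = 74.15° − 173.32° = -99.17°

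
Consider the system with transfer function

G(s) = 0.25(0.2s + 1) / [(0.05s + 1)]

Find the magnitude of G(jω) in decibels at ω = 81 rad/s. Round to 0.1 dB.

At ω = 81 rad/s:
zero (1 + j81·0.2) = 1 + j16.2 → |·| ≈ 16.231, ∠ ≈ 86.47°
pole (1 + j81·0.05) = 1 + j4.05 → |·| ≈ 4.1716, ∠ ≈ 76.13°
|G| = 0.25 · 16.231 / (4.1716) ≈ 0.97271
Gain = 20 log₁₀(0.97271) ≈ -0.24 dB

-0.2 dB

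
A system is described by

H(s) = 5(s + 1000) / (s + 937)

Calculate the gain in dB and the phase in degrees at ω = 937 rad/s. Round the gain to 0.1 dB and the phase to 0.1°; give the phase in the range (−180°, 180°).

14.3 dB, -1.9°

At s = jω = j937:
zero (s+1000): 1000 + j937 → |·| = √(1000²+937²) = √1877969 ≈ 1370.4, ∠ = arctan(937/1000) ≈ 43.14°
pole (s+937): 937 + j937 → |·| = √(937²+937²) = √1755938 ≈ 1325.1, ∠ = arctan(937/937) ≈ 45.00°
|H| = 5 · 1370.4 / 1325.1 ≈ 5.1709
Gain = 20 log₁₀(5.1709) ≈ 14.27 dB
∠H = 43.14° − 45.00° = -1.86°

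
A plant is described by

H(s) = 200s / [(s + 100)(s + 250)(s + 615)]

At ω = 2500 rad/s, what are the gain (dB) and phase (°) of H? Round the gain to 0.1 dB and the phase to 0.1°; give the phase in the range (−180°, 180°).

-90.2 dB, -158.2°

At s = jω = j2500:
zero at origin: s = j2500 → |·| = 2500, ∠ = 90.00°
pole (s+100): 100 + j2500 → |·| = √(100²+2500²) = √6260000 ≈ 2502, ∠ = arctan(2500/100) ≈ 87.71°
pole (s+250): 250 + j2500 → |·| = √(250²+2500²) = √6312500 ≈ 2512.5, ∠ = arctan(2500/250) ≈ 84.29°
pole (s+615): 615 + j2500 → |·| = √(615²+2500²) = √6628225 ≈ 2574.5, ∠ = arctan(2500/615) ≈ 76.18°
|H| = 200 · 2500 / 1.6184e+10 ≈ 3.0895e-05
Gain = 20 log₁₀(3.0895e-05) ≈ -90.20 dB
∠H = 90.00° − 248.18° = -158.18°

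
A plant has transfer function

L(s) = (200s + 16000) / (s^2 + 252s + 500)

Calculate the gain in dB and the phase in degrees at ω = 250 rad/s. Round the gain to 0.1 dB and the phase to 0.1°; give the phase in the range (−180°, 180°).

-4.5 dB, -62.3°

Substitute s = j250:
Numerator: 200(j250) + 16000 = 16000 + j50000
Denominator: (j250)^2 + 252(j250) + 500 = -62000 + j63000
|N| = √(16000² + 50000²) ≈ 52498, ∠N ≈ 72.26°
|D| = √(62000² + 63000²) ≈ 88391, ∠D ≈ 134.54°
|L| = 52498 / 88391 ≈ 0.59393
Gain = 20 log₁₀(0.59393) ≈ -4.53 dB
∠L = 72.26° − 134.54° = -62.28°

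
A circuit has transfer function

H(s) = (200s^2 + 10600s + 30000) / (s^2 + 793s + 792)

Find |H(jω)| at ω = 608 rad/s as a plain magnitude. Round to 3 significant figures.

122

Substitute s = j608:
Numerator: 200(j608)^2 + 10600(j608) + 30000 = -73902800 + j6444800
Denominator: (j608)^2 + 793(j608) + 792 = -368872 + j482144
|N| = √(73902800² + 6444800²) ≈ 7.4183e+07, ∠N ≈ 175.02°
|D| = √(368872² + 482144²) ≈ 6.0707e+05, ∠D ≈ 127.42°
|H| = 7.4183e+07 / 6.0707e+05 ≈ 122.2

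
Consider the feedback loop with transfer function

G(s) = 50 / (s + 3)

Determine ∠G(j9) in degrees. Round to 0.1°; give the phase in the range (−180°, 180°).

-71.6°

At s = jω = j9:
pole (s+3): 3 + j9 → |·| = √(3²+9²) = √90 ≈ 9.4868, ∠ = arctan(9/3) ≈ 71.57°
∠G = 0.00° − 71.57° = -71.57°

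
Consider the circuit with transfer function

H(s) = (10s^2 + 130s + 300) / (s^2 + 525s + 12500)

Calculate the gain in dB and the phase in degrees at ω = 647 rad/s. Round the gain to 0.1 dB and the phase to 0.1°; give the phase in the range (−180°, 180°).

Substitute s = j647:
Numerator: 10(j647)^2 + 130(j647) + 300 = -4185790 + j84110
Denominator: (j647)^2 + 525(j647) + 12500 = -406109 + j339675
|N| = √(4185790² + 84110²) ≈ 4.1866e+06, ∠N ≈ 178.85°
|D| = √(406109² + 339675²) ≈ 5.2944e+05, ∠D ≈ 140.09°
|H| = 4.1866e+06 / 5.2944e+05 ≈ 7.9076
Gain = 20 log₁₀(7.9076) ≈ 17.96 dB
∠H = 178.85° − 140.09° = 38.76°

18.0 dB, 38.8°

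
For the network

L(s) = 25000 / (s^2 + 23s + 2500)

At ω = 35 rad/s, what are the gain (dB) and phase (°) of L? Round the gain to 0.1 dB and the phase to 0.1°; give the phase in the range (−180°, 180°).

At s = jω = j35:
quadratic: (j35)² + 23·j35 + 2500 = 1275 + j805 → |·| ≈ 1507.9, ∠ ≈ 32.27°
|L| = 25000 / 1507.9 ≈ 16.579
Gain = 20 log₁₀(16.579) ≈ 24.39 dB
∠L = 0.00° − 32.27° = -32.27°

24.4 dB, -32.3°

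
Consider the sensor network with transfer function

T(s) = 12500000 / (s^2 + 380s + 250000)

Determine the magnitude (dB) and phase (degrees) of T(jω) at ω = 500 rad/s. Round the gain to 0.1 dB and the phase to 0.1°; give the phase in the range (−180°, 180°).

36.4 dB, -90.0°

At s = jω = j500:
quadratic: (j500)² + 380·j500 + 250000 = 0 + j190000 → |·| ≈ 1.9e+05, ∠ ≈ 90.00°
|T| = 12500000 / 1.9e+05 ≈ 65.789
Gain = 20 log₁₀(65.789) ≈ 36.36 dB
∠T = 0.00° − 90.00° = -90.00°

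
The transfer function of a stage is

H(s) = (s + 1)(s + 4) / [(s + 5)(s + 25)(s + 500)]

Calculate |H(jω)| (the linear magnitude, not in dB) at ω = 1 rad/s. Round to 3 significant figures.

At s = jω = j1:
zero (s+1): 1 + j1 → |·| = √(1²+1²) = √2 ≈ 1.4142, ∠ = arctan(1/1) ≈ 45.00°
zero (s+4): 4 + j1 → |·| = √(4²+1²) = √17 ≈ 4.1231, ∠ = arctan(1/4) ≈ 14.04°
pole (s+5): 5 + j1 → |·| = √(5²+1²) = √26 ≈ 5.099, ∠ = arctan(1/5) ≈ 11.31°
pole (s+25): 25 + j1 → |·| = √(25²+1²) = √626 ≈ 25.02, ∠ = arctan(1/25) ≈ 2.29°
pole (s+500): 500 + j1 → |·| = √(500²+1²) = √250001 ≈ 500, ∠ = arctan(1/500) ≈ 0.11°
|H| = 1 · 5.8309 / 63788 ≈ 9.1411e-05

9.14e-05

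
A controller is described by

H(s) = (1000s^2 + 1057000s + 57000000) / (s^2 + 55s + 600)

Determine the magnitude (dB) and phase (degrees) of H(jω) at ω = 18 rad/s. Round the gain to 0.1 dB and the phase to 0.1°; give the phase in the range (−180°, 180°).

Substitute s = j18:
Numerator: 1000(j18)^2 + 1057000(j18) + 57000000 = 56676000 + j19026000
Denominator: (j18)^2 + 55(j18) + 600 = 276 + j990
|N| = √(56676000² + 19026000²) ≈ 5.9784e+07, ∠N ≈ 18.56°
|D| = √(276² + 990²) ≈ 1027.8, ∠D ≈ 74.42°
|H| = 5.9784e+07 / 1027.8 ≈ 58167
Gain = 20 log₁₀(58167) ≈ 95.29 dB
∠H = 18.56° − 74.42° = -55.86°

95.3 dB, -55.9°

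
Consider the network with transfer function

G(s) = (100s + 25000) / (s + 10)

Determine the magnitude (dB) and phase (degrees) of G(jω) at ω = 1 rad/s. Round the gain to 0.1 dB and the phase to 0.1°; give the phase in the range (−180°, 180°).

Substitute s = j1:
Numerator: 100(j1) + 25000 = 25000 + j100
Denominator: (j1) + 10 = 10 + j1
|N| = √(25000² + 100²) ≈ 25000, ∠N ≈ 0.23°
|D| = √(10² + 1²) ≈ 10.05, ∠D ≈ 5.71°
|G| = 25000 / 10.05 ≈ 2487.6
Gain = 20 log₁₀(2487.6) ≈ 67.92 dB
∠G = 0.23° − 5.71° = -5.48°

67.9 dB, -5.5°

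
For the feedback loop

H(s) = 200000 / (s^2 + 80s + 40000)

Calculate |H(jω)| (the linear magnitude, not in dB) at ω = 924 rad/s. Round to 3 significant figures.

0.245

At s = jω = j924:
quadratic: (j924)² + 80·j924 + 40000 = -813776 + j73920 → |·| ≈ 8.1713e+05, ∠ ≈ 174.81°
|H| = 200000 / 8.1713e+05 ≈ 0.24476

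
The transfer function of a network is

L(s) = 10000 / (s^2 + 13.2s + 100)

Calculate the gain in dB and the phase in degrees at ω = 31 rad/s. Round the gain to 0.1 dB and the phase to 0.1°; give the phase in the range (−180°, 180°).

At s = jω = j31:
quadratic: (j31)² + 13.2·j31 + 100 = -861 + j409.2 → |·| ≈ 953.29, ∠ ≈ 154.58°
|L| = 10000 / 953.29 ≈ 10.49
Gain = 20 log₁₀(10.49) ≈ 20.42 dB
∠L = 0.00° − 154.58° = -154.58°

20.4 dB, -154.6°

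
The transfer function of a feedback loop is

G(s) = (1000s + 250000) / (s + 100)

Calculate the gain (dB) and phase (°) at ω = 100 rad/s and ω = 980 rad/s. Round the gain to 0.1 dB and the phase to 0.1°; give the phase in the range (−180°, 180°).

ω = 100: 65.6 dB, -23.2°; ω = 980: 60.2 dB, -8.5°

Substitute s = j100:
Numerator: 1000(j100) + 250000 = 250000 + j100000
Denominator: (j100) + 100 = 100 + j100
|N| = √(250000² + 100000²) ≈ 2.6926e+05, ∠N ≈ 21.80°
|D| = √(100² + 100²) ≈ 141.42, ∠D ≈ 45.00°
|G| = 2.6926e+05 / 141.42 ≈ 1904
Gain = 20 log₁₀(1904) ≈ 65.59 dB
∠G = 21.80° − 45.00° = -23.20°

Substitute s = j980:
Numerator: 1000(j980) + 250000 = 250000 + j980000
Denominator: (j980) + 100 = 100 + j980
|N| = √(250000² + 980000²) ≈ 1.0114e+06, ∠N ≈ 75.69°
|D| = √(100² + 980²) ≈ 985.09, ∠D ≈ 84.17°
|G| = 1.0114e+06 / 985.09 ≈ 1026.7
Gain = 20 log₁₀(1026.7) ≈ 60.23 dB
∠G = 75.69° − 84.17° = -8.48°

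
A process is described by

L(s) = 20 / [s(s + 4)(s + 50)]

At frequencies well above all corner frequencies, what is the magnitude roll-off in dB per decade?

Each pole contributes −20 dB/decade at high frequency; each zero contributes +20 dB/decade.
Net: 0 zero(s) − 3 pole(s) → -60 dB/decade.

-60 dB/decade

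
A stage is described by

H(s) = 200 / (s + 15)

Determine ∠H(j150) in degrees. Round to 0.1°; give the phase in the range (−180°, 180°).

Substitute s = j150:
Numerator: 200 = 200 + j0
Denominator: (j150) + 15 = 15 + j150
|N| = √(200² + 0²) ≈ 200, ∠N ≈ 0.00°
|D| = √(15² + 150²) ≈ 150.75, ∠D ≈ 84.29°
∠H = 0.00° − 84.29° = -84.29°

-84.3°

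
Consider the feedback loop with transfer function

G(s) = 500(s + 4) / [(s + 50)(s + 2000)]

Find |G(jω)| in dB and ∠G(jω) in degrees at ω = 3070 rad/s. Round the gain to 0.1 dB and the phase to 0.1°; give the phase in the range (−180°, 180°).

-17.3 dB, -56.1°

At s = jω = j3070:
zero (s+4): 4 + j3070 → |·| = √(4²+3070²) = √9424916 ≈ 3070, ∠ = arctan(3070/4) ≈ 89.93°
pole (s+50): 50 + j3070 → |·| = √(50²+3070²) = √9427400 ≈ 3070.4, ∠ = arctan(3070/50) ≈ 89.07°
pole (s+2000): 2000 + j3070 → |·| = √(2000²+3070²) = √13424900 ≈ 3664, ∠ = arctan(3070/2000) ≈ 56.92°
|G| = 500 · 3070 / 1.125e+07 ≈ 0.13644
Gain = 20 log₁₀(0.13644) ≈ -17.30 dB
∠G = 89.93° − 145.99° = -56.06°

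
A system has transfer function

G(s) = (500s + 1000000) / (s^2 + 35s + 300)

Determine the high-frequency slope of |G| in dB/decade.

-20 dB/decade

Each pole contributes −20 dB/decade at high frequency; each zero contributes +20 dB/decade.
Net: 1 zero(s) − 2 pole(s) → -20 dB/decade.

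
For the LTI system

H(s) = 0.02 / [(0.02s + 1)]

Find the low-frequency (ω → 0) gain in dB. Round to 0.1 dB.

-34.0 dB

H(0) = 0.02 · 1 / 1 = 0.02
20 log₁₀(0.02) ≈ -33.98 dB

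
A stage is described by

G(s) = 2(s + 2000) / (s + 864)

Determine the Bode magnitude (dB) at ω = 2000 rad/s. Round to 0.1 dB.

8.3 dB

At s = jω = j2000:
zero (s+2000): 2000 + j2000 → |·| = √(2000²+2000²) = √8000000 ≈ 2828.4, ∠ = arctan(2000/2000) ≈ 45.00°
pole (s+864): 864 + j2000 → |·| = √(864²+2000²) = √4746496 ≈ 2178.6, ∠ = arctan(2000/864) ≈ 66.64°
|G| = 2 · 2828.4 / 2178.6 ≈ 2.5965
Gain = 20 log₁₀(2.5965) ≈ 8.29 dB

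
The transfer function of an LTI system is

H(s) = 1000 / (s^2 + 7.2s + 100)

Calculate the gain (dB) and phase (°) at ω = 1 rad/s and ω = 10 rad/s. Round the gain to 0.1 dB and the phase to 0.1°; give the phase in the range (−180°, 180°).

At s = jω = j1:
quadratic: (j1)² + 7.2·j1 + 100 = 99 + j7.2 → |·| ≈ 99.261, ∠ ≈ 4.16°
|H| = 1000 / 99.261 ≈ 10.074
Gain = 20 log₁₀(10.074) ≈ 20.06 dB
∠H = 0.00° − 4.16° = -4.16°

At s = jω = j10:
quadratic: (j10)² + 7.2·j10 + 100 = 0 + j72 → |·| ≈ 72, ∠ ≈ 90.00°
|H| = 1000 / 72 ≈ 13.889
Gain = 20 log₁₀(13.889) ≈ 22.85 dB
∠H = 0.00° − 90.00° = -90.00°

ω = 1: 20.1 dB, -4.2°; ω = 10: 22.9 dB, -90.0°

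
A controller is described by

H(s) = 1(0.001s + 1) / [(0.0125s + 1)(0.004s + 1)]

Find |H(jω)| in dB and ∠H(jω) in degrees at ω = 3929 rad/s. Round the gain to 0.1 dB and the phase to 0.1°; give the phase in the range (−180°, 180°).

At ω = 3929 rad/s:
zero (1 + j3929·0.001) = 1 + j3.929 → |·| ≈ 4.0543, ∠ ≈ 75.72°
pole (1 + j3929·0.0125) = 1 + j49.1125 → |·| ≈ 49.123, ∠ ≈ 88.83°
pole (1 + j3929·0.004) = 1 + j15.716 → |·| ≈ 15.748, ∠ ≈ 86.36°
|H| = 1 · 4.0543 / (49.123 · 15.748) ≈ 0.0052409
Gain = 20 log₁₀(0.0052409) ≈ -45.61 dB
∠H = (75.72°) − (88.83° + 86.36°) = -99.47°

-45.6 dB, -99.5°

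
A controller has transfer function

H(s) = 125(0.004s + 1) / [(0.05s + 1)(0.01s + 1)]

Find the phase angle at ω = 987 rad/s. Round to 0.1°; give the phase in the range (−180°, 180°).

-97.3°

At ω = 987 rad/s:
zero (1 + j987·0.004) = 1 + j3.948 → |·| ≈ 4.0727, ∠ ≈ 75.79°
pole (1 + j987·0.05) = 1 + j49.35 → |·| ≈ 49.36, ∠ ≈ 88.84°
pole (1 + j987·0.01) = 1 + j9.87 → |·| ≈ 9.9205, ∠ ≈ 84.21°
∠H = (75.79°) − (88.84° + 84.21°) = -97.26°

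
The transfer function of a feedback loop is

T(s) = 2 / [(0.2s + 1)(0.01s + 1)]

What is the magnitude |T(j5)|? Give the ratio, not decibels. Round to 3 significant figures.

At ω = 5 rad/s:
pole (1 + j5·0.2) = 1 + j1 → |·| ≈ 1.4142, ∠ ≈ 45.00°
pole (1 + j5·0.01) = 1 + j0.05 → |·| ≈ 1.0012, ∠ ≈ 2.86°
|T| = 2 · 1 / (1.4142 · 1.0012) ≈ 1.4125

1.41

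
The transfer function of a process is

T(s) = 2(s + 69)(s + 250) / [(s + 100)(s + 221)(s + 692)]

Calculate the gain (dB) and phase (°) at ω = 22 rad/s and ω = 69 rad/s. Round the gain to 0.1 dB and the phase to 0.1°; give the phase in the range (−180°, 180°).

ω = 22: -52.7 dB, 2.8°; ω = 69: -51.7 dB, 2.8°

At s = jω = j22:
zero (s+69): 69 + j22 → |·| = √(69²+22²) = √5245 ≈ 72.422, ∠ = arctan(22/69) ≈ 17.68°
zero (s+250): 250 + j22 → |·| = √(250²+22²) = √62984 ≈ 250.97, ∠ = arctan(22/250) ≈ 5.03°
pole (s+100): 100 + j22 → |·| = √(100²+22²) = √10484 ≈ 102.39, ∠ = arctan(22/100) ≈ 12.41°
pole (s+221): 221 + j22 → |·| = √(221²+22²) = √49325 ≈ 222.09, ∠ = arctan(22/221) ≈ 5.68°
pole (s+692): 692 + j22 → |·| = √(692²+22²) = √479348 ≈ 692.35, ∠ = arctan(22/692) ≈ 1.82°
|T| = 2 · 18176 / 1.5744e+07 ≈ 0.0023089
Gain = 20 log₁₀(0.0023089) ≈ -52.73 dB
∠T = 22.71° − 19.91° = 2.80°

At s = jω = j69:
zero (s+69): 69 + j69 → |·| = √(69²+69²) = √9522 ≈ 97.581, ∠ = arctan(69/69) ≈ 45.00°
zero (s+250): 250 + j69 → |·| = √(250²+69²) = √67261 ≈ 259.35, ∠ = arctan(69/250) ≈ 15.43°
pole (s+100): 100 + j69 → |·| = √(100²+69²) = √14761 ≈ 121.49, ∠ = arctan(69/100) ≈ 34.61°
pole (s+221): 221 + j69 → |·| = √(221²+69²) = √53602 ≈ 231.52, ∠ = arctan(69/221) ≈ 17.34°
pole (s+692): 692 + j69 → |·| = √(692²+69²) = √483625 ≈ 695.43, ∠ = arctan(69/692) ≈ 5.69°
|T| = 2 · 25308 / 1.9561e+07 ≈ 0.0025876
Gain = 20 log₁₀(0.0025876) ≈ -51.74 dB
∠T = 60.43° − 57.64° = 2.79°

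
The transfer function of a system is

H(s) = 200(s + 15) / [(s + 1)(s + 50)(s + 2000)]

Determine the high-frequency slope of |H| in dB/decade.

Each pole contributes −20 dB/decade at high frequency; each zero contributes +20 dB/decade.
Net: 1 zero(s) − 3 pole(s) → -40 dB/decade.

-40 dB/decade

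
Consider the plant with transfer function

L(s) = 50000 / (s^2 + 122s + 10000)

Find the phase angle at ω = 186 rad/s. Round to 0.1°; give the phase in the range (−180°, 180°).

-137.3°

At s = jω = j186:
quadratic: (j186)² + 122·j186 + 10000 = -24596 + j22692 → |·| ≈ 33465, ∠ ≈ 137.31°
∠L = 0.00° − 137.31° = -137.31°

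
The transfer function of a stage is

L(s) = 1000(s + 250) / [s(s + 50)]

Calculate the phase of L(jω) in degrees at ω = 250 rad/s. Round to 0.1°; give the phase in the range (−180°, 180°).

At s = jω = j250:
zero (s+250): 250 + j250 → |·| = √(250²+250²) = √125000 ≈ 353.55, ∠ = arctan(250/250) ≈ 45.00°
pole (s+50): 50 + j250 → |·| = √(50²+250²) = √65000 ≈ 254.95, ∠ = arctan(250/50) ≈ 78.69°
pole at origin: |s| = 250, ∠ = 90.00° (in denominator)
∠L = 45.00° − 168.69° = -123.69°

-123.7°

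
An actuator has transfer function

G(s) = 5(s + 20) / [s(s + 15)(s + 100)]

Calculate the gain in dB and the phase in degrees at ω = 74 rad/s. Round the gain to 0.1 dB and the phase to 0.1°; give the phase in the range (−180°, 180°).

-65.2 dB, -130.2°

At s = jω = j74:
zero (s+20): 20 + j74 → |·| = √(20²+74²) = √5876 ≈ 76.655, ∠ = arctan(74/20) ≈ 74.88°
pole (s+15): 15 + j74 → |·| = √(15²+74²) = √5701 ≈ 75.505, ∠ = arctan(74/15) ≈ 78.54°
pole (s+100): 100 + j74 → |·| = √(100²+74²) = √15476 ≈ 124.4, ∠ = arctan(74/100) ≈ 36.50°
pole at origin: |s| = 74, ∠ = 90.00° (in denominator)
|G| = 5 · 76.655 / 6.9507e+05 ≈ 0.00055142
Gain = 20 log₁₀(0.00055142) ≈ -65.17 dB
∠G = 74.88° − 205.04° = -130.16°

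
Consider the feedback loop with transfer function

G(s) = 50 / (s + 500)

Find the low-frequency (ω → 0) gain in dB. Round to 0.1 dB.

-20.0 dB

G(0) = 50 / (500) = 0.1
20 log₁₀(0.1) ≈ -20.00 dB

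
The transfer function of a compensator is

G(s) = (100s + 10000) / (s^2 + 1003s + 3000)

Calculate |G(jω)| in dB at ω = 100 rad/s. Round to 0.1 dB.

Substitute s = j100:
Numerator: 100(j100) + 10000 = 10000 + j10000
Denominator: (j100)^2 + 1003(j100) + 3000 = -7000 + j100300
|N| = √(10000² + 10000²) ≈ 14142, ∠N ≈ 45.00°
|D| = √(7000² + 100300²) ≈ 1.0054e+05, ∠D ≈ 93.99°
|G| = 14142 / 1.0054e+05 ≈ 0.14066
Gain = 20 log₁₀(0.14066) ≈ -17.04 dB

-17.0 dB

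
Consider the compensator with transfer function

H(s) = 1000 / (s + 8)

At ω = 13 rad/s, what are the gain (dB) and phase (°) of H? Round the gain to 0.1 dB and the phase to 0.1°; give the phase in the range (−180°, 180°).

36.3 dB, -58.4°

Substitute s = j13:
Numerator: 1000 = 1000 + j0
Denominator: (j13) + 8 = 8 + j13
|N| = √(1000² + 0²) ≈ 1000, ∠N ≈ 0.00°
|D| = √(8² + 13²) ≈ 15.264, ∠D ≈ 58.39°
|H| = 1000 / 15.264 ≈ 65.514
Gain = 20 log₁₀(65.514) ≈ 36.33 dB
∠H = 0.00° − 58.39° = -58.39°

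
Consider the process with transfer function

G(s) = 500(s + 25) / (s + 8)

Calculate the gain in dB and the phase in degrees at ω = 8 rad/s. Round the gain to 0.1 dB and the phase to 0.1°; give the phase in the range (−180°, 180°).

At s = jω = j8:
zero (s+25): 25 + j8 → |·| = √(25²+8²) = √689 ≈ 26.249, ∠ = arctan(8/25) ≈ 17.74°
pole (s+8): 8 + j8 → |·| = √(8²+8²) = √128 ≈ 11.314, ∠ = arctan(8/8) ≈ 45.00°
|G| = 500 · 26.249 / 11.314 ≈ 1160
Gain = 20 log₁₀(1160) ≈ 61.29 dB
∠G = 17.74° − 45.00° = -27.26°

61.3 dB, -27.3°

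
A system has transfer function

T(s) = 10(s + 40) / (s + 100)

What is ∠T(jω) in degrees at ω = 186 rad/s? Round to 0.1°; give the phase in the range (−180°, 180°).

16.1°

At s = jω = j186:
zero (s+40): 40 + j186 → |·| = √(40²+186²) = √36196 ≈ 190.25, ∠ = arctan(186/40) ≈ 77.86°
pole (s+100): 100 + j186 → |·| = √(100²+186²) = √44596 ≈ 211.18, ∠ = arctan(186/100) ≈ 61.74°
∠T = 77.86° − 61.74° = 16.12°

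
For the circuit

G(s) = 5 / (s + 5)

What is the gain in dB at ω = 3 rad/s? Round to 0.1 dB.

Substitute s = j3:
Numerator: 5 = 5 + j0
Denominator: (j3) + 5 = 5 + j3
|N| = √(5² + 0²) ≈ 5, ∠N ≈ 0.00°
|D| = √(5² + 3²) ≈ 5.831, ∠D ≈ 30.96°
|G| = 5 / 5.831 ≈ 0.85749
Gain = 20 log₁₀(0.85749) ≈ -1.34 dB

-1.3 dB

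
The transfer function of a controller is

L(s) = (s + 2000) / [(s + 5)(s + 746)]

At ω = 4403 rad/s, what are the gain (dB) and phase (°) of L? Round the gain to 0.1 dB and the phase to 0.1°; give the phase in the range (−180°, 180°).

At s = jω = j4403:
zero (s+2000): 2000 + j4403 → |·| = √(2000²+4403²) = √23386409 ≈ 4835.9, ∠ = arctan(4403/2000) ≈ 65.57°
pole (s+5): 5 + j4403 → |·| = √(5²+4403²) = √19386434 ≈ 4403, ∠ = arctan(4403/5) ≈ 89.93°
pole (s+746): 746 + j4403 → |·| = √(746²+4403²) = √19942925 ≈ 4465.8, ∠ = arctan(4403/746) ≈ 80.38°
|L| = 1 · 4835.9 / 1.9663e+07 ≈ 0.00024594
Gain = 20 log₁₀(0.00024594) ≈ -72.18 dB
∠L = 65.57° − 170.31° = -104.74°

-72.2 dB, -104.7°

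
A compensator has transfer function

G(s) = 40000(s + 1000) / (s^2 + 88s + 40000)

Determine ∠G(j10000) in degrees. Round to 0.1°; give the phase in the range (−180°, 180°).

At s = jω = j10000:
zero (s+1000): 1000 + j10000 → |·| = √(1000²+10000²) = √101000000 ≈ 10050, ∠ = arctan(10000/1000) ≈ 84.29°
quadratic: (j10000)² + 88·j10000 + 40000 = -99960000 + j880000 → |·| ≈ 9.9964e+07, ∠ ≈ 179.50°
∠G = 84.29° − 179.50° = -95.21°

-95.2°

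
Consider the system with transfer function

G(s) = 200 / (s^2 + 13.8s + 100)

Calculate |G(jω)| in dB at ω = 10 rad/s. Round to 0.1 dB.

3.2 dB

At s = jω = j10:
quadratic: (j10)² + 13.8·j10 + 100 = 0 + j138 → |·| ≈ 138, ∠ ≈ 90.00°
|G| = 200 / 138 ≈ 1.4493
Gain = 20 log₁₀(1.4493) ≈ 3.22 dB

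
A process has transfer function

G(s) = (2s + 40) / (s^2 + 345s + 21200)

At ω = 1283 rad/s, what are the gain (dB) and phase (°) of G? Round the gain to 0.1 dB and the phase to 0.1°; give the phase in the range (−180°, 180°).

-56.3 dB, -75.7°

Substitute s = j1283:
Numerator: 2(j1283) + 40 = 40 + j2566
Denominator: (j1283)^2 + 345(j1283) + 21200 = -1624889 + j442635
|N| = √(40² + 2566²) ≈ 2566.3, ∠N ≈ 89.11°
|D| = √(1624889² + 442635²) ≈ 1.6841e+06, ∠D ≈ 164.76°
|G| = 2566.3 / 1.6841e+06 ≈ 0.0015238
Gain = 20 log₁₀(0.0015238) ≈ -56.34 dB
∠G = 89.11° − 164.76° = -75.65°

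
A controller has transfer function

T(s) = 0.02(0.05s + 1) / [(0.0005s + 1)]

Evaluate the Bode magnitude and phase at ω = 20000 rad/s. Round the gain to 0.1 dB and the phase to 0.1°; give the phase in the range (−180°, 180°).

6.0 dB, 5.7°

At ω = 20000 rad/s:
zero (1 + j20000·0.05) = 1 + j1000 → |·| ≈ 1000, ∠ ≈ 89.94°
pole (1 + j20000·0.0005) = 1 + j10 → |·| ≈ 10.05, ∠ ≈ 84.29°
|T| = 0.02 · 1000 / (10.05) ≈ 1.99
Gain = 20 log₁₀(1.99) ≈ 5.98 dB
∠T = (89.94°) − (84.29°) = 5.65°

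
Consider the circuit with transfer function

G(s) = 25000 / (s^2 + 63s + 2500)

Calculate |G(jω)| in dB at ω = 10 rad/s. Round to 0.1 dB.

20.1 dB

At s = jω = j10:
quadratic: (j10)² + 63·j10 + 2500 = 2400 + j630 → |·| ≈ 2481.3, ∠ ≈ 14.71°
|G| = 25000 / 2481.3 ≈ 10.075
Gain = 20 log₁₀(10.075) ≈ 20.06 dB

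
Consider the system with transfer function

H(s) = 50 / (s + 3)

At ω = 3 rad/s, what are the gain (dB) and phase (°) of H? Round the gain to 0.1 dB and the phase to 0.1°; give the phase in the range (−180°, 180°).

At s = jω = j3:
pole (s+3): 3 + j3 → |·| = √(3²+3²) = √18 ≈ 4.2426, ∠ = arctan(3/3) ≈ 45.00°
|H| = 50 / 4.2426 ≈ 11.785
Gain = 20 log₁₀(11.785) ≈ 21.43 dB
∠H = 0.00° − 45.00° = -45.00°

21.4 dB, -45.0°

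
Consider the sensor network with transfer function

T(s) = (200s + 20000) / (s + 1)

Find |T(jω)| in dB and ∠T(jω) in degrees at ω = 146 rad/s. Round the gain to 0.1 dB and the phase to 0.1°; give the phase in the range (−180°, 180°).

47.7 dB, -34.0°

Substitute s = j146:
Numerator: 200(j146) + 20000 = 20000 + j29200
Denominator: (j146) + 1 = 1 + j146
|N| = √(20000² + 29200²) ≈ 35393, ∠N ≈ 55.59°
|D| = √(1² + 146²) ≈ 146, ∠D ≈ 89.61°
|T| = 35393 / 146 ≈ 242.42
Gain = 20 log₁₀(242.42) ≈ 47.69 dB
∠T = 55.59° − 89.61° = -34.02°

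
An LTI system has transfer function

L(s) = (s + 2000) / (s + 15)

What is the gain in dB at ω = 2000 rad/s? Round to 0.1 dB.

Substitute s = j2000:
Numerator: (j2000) + 2000 = 2000 + j2000
Denominator: (j2000) + 15 = 15 + j2000
|N| = √(2000² + 2000²) ≈ 2828.4, ∠N ≈ 45.00°
|D| = √(15² + 2000²) ≈ 2000.1, ∠D ≈ 89.57°
|L| = 2828.4 / 2000.1 ≈ 1.4141
Gain = 20 log₁₀(1.4141) ≈ 3.01 dB

3.0 dB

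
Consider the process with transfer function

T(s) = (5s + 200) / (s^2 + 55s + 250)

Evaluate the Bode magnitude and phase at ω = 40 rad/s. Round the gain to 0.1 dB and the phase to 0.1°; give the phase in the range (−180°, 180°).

Substitute s = j40:
Numerator: 5(j40) + 200 = 200 + j200
Denominator: (j40)^2 + 55(j40) + 250 = -1350 + j2200
|N| = √(200² + 200²) ≈ 282.84, ∠N ≈ 45.00°
|D| = √(1350² + 2200²) ≈ 2581.2, ∠D ≈ 121.53°
|T| = 282.84 / 2581.2 ≈ 0.10958
Gain = 20 log₁₀(0.10958) ≈ -19.21 dB
∠T = 45.00° − 121.53° = -76.53°

-19.2 dB, -76.5°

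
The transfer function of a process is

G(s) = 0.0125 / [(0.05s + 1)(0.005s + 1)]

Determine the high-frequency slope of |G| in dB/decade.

-40 dB/decade

Each pole contributes −20 dB/decade at high frequency; each zero contributes +20 dB/decade.
Net: 0 zero(s) − 2 pole(s) → -40 dB/decade.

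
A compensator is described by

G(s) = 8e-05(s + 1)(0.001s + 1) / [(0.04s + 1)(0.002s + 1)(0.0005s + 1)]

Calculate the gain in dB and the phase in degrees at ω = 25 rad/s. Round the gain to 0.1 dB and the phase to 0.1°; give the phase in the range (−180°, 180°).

At ω = 25 rad/s:
zero (1 + j25·1) = 1 + j25 → |·| ≈ 25.02, ∠ ≈ 87.71°
zero (1 + j25·0.001) = 1 + j0.025 → |·| ≈ 1.0003, ∠ ≈ 1.43°
pole (1 + j25·0.04) = 1 + j1 → |·| ≈ 1.4142, ∠ ≈ 45.00°
pole (1 + j25·0.002) = 1 + j0.05 → |·| ≈ 1.0012, ∠ ≈ 2.86°
pole (1 + j25·0.0005) = 1 + j0.0125 → |·| ≈ 1.0001, ∠ ≈ 0.72°
|G| = 8e-05 · 25.02 · 1.0003 / (1.4142 · 1.0012 · 1.0001) ≈ 0.0014139
Gain = 20 log₁₀(0.0014139) ≈ -56.99 dB
∠G = (87.71° + 1.43°) − (45.00° + 2.86° + 0.72°) = 40.56°

-57.0 dB, 40.6°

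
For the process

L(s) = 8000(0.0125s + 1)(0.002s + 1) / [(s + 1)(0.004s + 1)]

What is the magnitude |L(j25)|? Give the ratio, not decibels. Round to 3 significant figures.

At ω = 25 rad/s:
zero (1 + j25·0.0125) = 1 + j0.3125 → |·| ≈ 1.0477, ∠ ≈ 17.35°
zero (1 + j25·0.002) = 1 + j0.05 → |·| ≈ 1.0012, ∠ ≈ 2.86°
pole (1 + j25·1) = 1 + j25 → |·| ≈ 25.02, ∠ ≈ 87.71°
pole (1 + j25·0.004) = 1 + j0.1 → |·| ≈ 1.005, ∠ ≈ 5.71°
|L| = 8000 · 1.0477 · 1.0012 / (25.02 · 1.005) ≈ 333.73

334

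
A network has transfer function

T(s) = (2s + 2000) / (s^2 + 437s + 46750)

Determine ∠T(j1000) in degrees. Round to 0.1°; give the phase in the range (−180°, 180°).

Substitute s = j1000:
Numerator: 2(j1000) + 2000 = 2000 + j2000
Denominator: (j1000)^2 + 437(j1000) + 46750 = -953250 + j437000
|N| = √(2000² + 2000²) ≈ 2828.4, ∠N ≈ 45.00°
|D| = √(953250² + 437000²) ≈ 1.0486e+06, ∠D ≈ 155.37°
∠T = 45.00° − 155.37° = -110.37°

-110.4°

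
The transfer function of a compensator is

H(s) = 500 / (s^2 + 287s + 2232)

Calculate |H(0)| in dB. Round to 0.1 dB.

H(0) = 500 / 2232 ≈ 0.22401
20 log₁₀(0.22401) ≈ -12.99 dB

-13.0 dB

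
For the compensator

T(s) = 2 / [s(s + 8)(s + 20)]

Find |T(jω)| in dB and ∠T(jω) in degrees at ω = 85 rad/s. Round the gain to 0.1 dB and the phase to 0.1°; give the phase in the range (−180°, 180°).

-110.0 dB, 108.6°

At s = jω = j85:
pole (s+8): 8 + j85 → |·| = √(8²+85²) = √7289 ≈ 85.376, ∠ = arctan(85/8) ≈ 84.62°
pole (s+20): 20 + j85 → |·| = √(20²+85²) = √7625 ≈ 87.321, ∠ = arctan(85/20) ≈ 76.76°
pole at origin: |s| = 85, ∠ = 90.00° (in denominator)
|T| = 2 / 6.3369e+05 ≈ 3.1561e-06
Gain = 20 log₁₀(3.1561e-06) ≈ -110.02 dB
∠T = 0.00° − 251.38° = -251.38° ≡ 108.62° (principal value)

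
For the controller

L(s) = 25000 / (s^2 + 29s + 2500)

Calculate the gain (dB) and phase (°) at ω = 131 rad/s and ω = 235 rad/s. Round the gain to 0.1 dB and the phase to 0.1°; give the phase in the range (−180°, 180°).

At s = jω = j131:
quadratic: (j131)² + 29·j131 + 2500 = -14661 + j3799 → |·| ≈ 15145, ∠ ≈ 165.47°
|L| = 25000 / 15145 ≈ 1.6507
Gain = 20 log₁₀(1.6507) ≈ 4.35 dB
∠L = 0.00° − 165.47° = -165.47°

At s = jω = j235:
quadratic: (j235)² + 29·j235 + 2500 = -52725 + j6815 → |·| ≈ 53164, ∠ ≈ 172.64°
|L| = 25000 / 53164 ≈ 0.47024
Gain = 20 log₁₀(0.47024) ≈ -6.55 dB
∠L = 0.00° − 172.64° = -172.64°

ω = 131: 4.4 dB, -165.5°; ω = 235: -6.6 dB, -172.6°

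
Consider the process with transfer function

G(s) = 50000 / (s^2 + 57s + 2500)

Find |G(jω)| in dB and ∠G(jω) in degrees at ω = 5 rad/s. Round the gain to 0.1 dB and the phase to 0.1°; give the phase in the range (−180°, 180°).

26.1 dB, -6.6°

At s = jω = j5:
quadratic: (j5)² + 57·j5 + 2500 = 2475 + j285 → |·| ≈ 2491.4, ∠ ≈ 6.57°
|G| = 50000 / 2491.4 ≈ 20.069
Gain = 20 log₁₀(20.069) ≈ 26.05 dB
∠G = 0.00° − 6.57° = -6.57°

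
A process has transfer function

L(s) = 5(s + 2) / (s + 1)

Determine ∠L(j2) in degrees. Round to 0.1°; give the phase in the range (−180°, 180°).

At s = jω = j2:
zero (s+2): 2 + j2 → |·| = √(2²+2²) = √8 ≈ 2.8284, ∠ = arctan(2/2) ≈ 45.00°
pole (s+1): 1 + j2 → |·| = √(1²+2²) = √5 ≈ 2.2361, ∠ = arctan(2/1) ≈ 63.43°
∠L = 45.00° − 63.43° = -18.43°

-18.4°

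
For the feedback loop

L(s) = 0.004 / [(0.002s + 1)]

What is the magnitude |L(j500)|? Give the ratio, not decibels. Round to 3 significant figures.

0.00283

At ω = 500 rad/s:
pole (1 + j500·0.002) = 1 + j1 → |·| ≈ 1.4142, ∠ ≈ 45.00°
|L| = 0.004 · 1 / (1.4142) ≈ 0.0028285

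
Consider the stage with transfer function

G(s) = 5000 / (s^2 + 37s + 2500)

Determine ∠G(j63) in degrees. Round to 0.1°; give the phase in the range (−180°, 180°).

-122.2°

At s = jω = j63:
quadratic: (j63)² + 37·j63 + 2500 = -1469 + j2331 → |·| ≈ 2755.3, ∠ ≈ 122.22°
∠G = 0.00° − 122.22° = -122.22°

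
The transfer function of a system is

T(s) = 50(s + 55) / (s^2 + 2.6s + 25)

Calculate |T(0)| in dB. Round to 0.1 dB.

T(0) = 50·55 / 25 = 110
20 log₁₀(110) ≈ 40.83 dB

40.8 dB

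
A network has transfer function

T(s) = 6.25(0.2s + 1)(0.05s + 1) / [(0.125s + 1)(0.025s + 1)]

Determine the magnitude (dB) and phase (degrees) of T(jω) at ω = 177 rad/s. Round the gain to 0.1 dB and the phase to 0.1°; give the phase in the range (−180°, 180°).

25.9 dB, 7.3°

At ω = 177 rad/s:
zero (1 + j177·0.2) = 1 + j35.4 → |·| ≈ 35.414, ∠ ≈ 88.38°
zero (1 + j177·0.05) = 1 + j8.85 → |·| ≈ 8.9063, ∠ ≈ 83.55°
pole (1 + j177·0.125) = 1 + j22.125 → |·| ≈ 22.148, ∠ ≈ 87.41°
pole (1 + j177·0.025) = 1 + j4.425 → |·| ≈ 4.5366, ∠ ≈ 77.27°
|T| = 6.25 · 35.414 · 8.9063 / (22.148 · 4.5366) ≈ 19.619
Gain = 20 log₁₀(19.619) ≈ 25.85 dB
∠T = (88.38° + 83.55°) − (87.41° + 77.27°) = 7.25°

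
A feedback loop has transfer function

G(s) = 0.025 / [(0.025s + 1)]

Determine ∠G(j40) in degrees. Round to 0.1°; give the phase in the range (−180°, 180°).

-45.0°

At ω = 40 rad/s:
pole (1 + j40·0.025) = 1 + j1 → |·| ≈ 1.4142, ∠ ≈ 45.00°
∠G = (0°) − (45.00°) = -45.00°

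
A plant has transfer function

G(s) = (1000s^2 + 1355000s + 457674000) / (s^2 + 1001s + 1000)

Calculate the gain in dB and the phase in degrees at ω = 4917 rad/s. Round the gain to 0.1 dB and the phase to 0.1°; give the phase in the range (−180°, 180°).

60.0 dB, -4.2°

Substitute s = j4917:
Numerator: 1000(j4917)^2 + 1355000(j4917) + 457674000 = -23719215000 + j6662535000
Denominator: (j4917)^2 + 1001(j4917) + 1000 = -24175889 + j4921917
|N| = √(23719215000² + 6662535000²) ≈ 2.4637e+10, ∠N ≈ 164.31°
|D| = √(24175889² + 4921917²) ≈ 2.4672e+07, ∠D ≈ 168.49°
|G| = 2.4637e+10 / 2.4672e+07 ≈ 998.58
Gain = 20 log₁₀(998.58) ≈ 59.99 dB
∠G = 164.31° − 168.49° = -4.18°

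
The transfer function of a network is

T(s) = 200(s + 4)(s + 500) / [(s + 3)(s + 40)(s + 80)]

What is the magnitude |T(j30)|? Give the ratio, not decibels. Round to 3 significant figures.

At s = jω = j30:
zero (s+4): 4 + j30 → |·| = √(4²+30²) = √916 ≈ 30.265, ∠ = arctan(30/4) ≈ 82.41°
zero (s+500): 500 + j30 → |·| = √(500²+30²) = √250900 ≈ 500.9, ∠ = arctan(30/500) ≈ 3.43°
pole (s+3): 3 + j30 → |·| = √(3²+30²) = √909 ≈ 30.15, ∠ = arctan(30/3) ≈ 84.29°
pole (s+40): 40 + j30 → |·| = √(40²+30²) = √2500 ≈ 50, ∠ = arctan(30/40) ≈ 36.87°
pole (s+80): 80 + j30 → |·| = √(80²+30²) = √7300 ≈ 85.44, ∠ = arctan(30/80) ≈ 20.56°
|T| = 200 · 15160 / 1.288e+05 ≈ 23.54

23.5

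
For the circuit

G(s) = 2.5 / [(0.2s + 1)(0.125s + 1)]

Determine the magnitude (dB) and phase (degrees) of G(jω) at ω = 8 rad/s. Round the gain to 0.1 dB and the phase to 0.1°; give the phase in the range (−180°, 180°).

-0.6 dB, -103.0°

At ω = 8 rad/s:
pole (1 + j8·0.2) = 1 + j1.6 → |·| ≈ 1.8868, ∠ ≈ 57.99°
pole (1 + j8·0.125) = 1 + j1 → |·| ≈ 1.4142, ∠ ≈ 45.00°
|G| = 2.5 · 1 / (1.8868 · 1.4142) ≈ 0.93692
Gain = 20 log₁₀(0.93692) ≈ -0.57 dB
∠G = (0°) − (57.99° + 45.00°) = -102.99°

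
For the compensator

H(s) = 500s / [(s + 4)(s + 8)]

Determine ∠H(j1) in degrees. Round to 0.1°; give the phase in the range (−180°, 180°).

At s = jω = j1:
zero at origin: s = j1 → |·| = 1, ∠ = 90.00°
pole (s+4): 4 + j1 → |·| = √(4²+1²) = √17 ≈ 4.1231, ∠ = arctan(1/4) ≈ 14.04°
pole (s+8): 8 + j1 → |·| = √(8²+1²) = √65 ≈ 8.0623, ∠ = arctan(1/8) ≈ 7.13°
∠H = 90.00° − 21.17° = 68.83°

68.8°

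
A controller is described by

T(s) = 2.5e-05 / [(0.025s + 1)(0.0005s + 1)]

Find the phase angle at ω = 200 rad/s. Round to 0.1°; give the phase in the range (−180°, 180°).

At ω = 200 rad/s:
pole (1 + j200·0.025) = 1 + j5 → |·| ≈ 5.099, ∠ ≈ 78.69°
pole (1 + j200·0.0005) = 1 + j0.1 → |·| ≈ 1.005, ∠ ≈ 5.71°
∠T = (0°) − (78.69° + 5.71°) = -84.40°

-84.4°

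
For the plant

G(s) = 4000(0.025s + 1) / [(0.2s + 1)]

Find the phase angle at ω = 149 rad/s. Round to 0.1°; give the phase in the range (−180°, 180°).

At ω = 149 rad/s:
zero (1 + j149·0.025) = 1 + j3.725 → |·| ≈ 3.8569, ∠ ≈ 74.97°
pole (1 + j149·0.2) = 1 + j29.8 → |·| ≈ 29.817, ∠ ≈ 88.08°
∠G = (74.97°) − (88.08°) = -13.11°

-13.1°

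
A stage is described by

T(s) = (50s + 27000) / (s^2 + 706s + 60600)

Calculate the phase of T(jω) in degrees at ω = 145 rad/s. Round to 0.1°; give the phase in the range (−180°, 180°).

-53.8°

Substitute s = j145:
Numerator: 50(j145) + 27000 = 27000 + j7250
Denominator: (j145)^2 + 706(j145) + 60600 = 39575 + j102370
|N| = √(27000² + 7250²) ≈ 27956, ∠N ≈ 15.03°
|D| = √(39575² + 102370²) ≈ 1.0975e+05, ∠D ≈ 68.86°
∠T = 15.03° − 68.86° = -53.83°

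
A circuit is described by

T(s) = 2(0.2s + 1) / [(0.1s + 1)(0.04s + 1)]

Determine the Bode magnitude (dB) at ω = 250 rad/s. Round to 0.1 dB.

-8.0 dB

At ω = 250 rad/s:
zero (1 + j250·0.2) = 1 + j50 → |·| ≈ 50.01, ∠ ≈ 88.85°
pole (1 + j250·0.1) = 1 + j25 → |·| ≈ 25.02, ∠ ≈ 87.71°
pole (1 + j250·0.04) = 1 + j10 → |·| ≈ 10.05, ∠ ≈ 84.29°
|T| = 2 · 50.01 / (25.02 · 10.05) ≈ 0.39777
Gain = 20 log₁₀(0.39777) ≈ -8.01 dB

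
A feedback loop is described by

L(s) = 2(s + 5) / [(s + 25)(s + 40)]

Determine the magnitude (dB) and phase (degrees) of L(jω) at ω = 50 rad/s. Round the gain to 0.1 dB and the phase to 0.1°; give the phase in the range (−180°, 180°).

-31.0 dB, -30.5°

At s = jω = j50:
zero (s+5): 5 + j50 → |·| = √(5²+50²) = √2525 ≈ 50.249, ∠ = arctan(50/5) ≈ 84.29°
pole (s+25): 25 + j50 → |·| = √(25²+50²) = √3125 ≈ 55.902, ∠ = arctan(50/25) ≈ 63.43°
pole (s+40): 40 + j50 → |·| = √(40²+50²) = √4100 ≈ 64.031, ∠ = arctan(50/40) ≈ 51.34°
|L| = 2 · 50.249 / 3579.5 ≈ 0.028076
Gain = 20 log₁₀(0.028076) ≈ -31.03 dB
∠L = 84.29° − 114.77° = -30.48°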